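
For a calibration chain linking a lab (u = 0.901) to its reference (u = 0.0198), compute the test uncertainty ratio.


TUR = u_lab / u_ref
= 0.901 / 0.0198
= 45.5051

45.5051


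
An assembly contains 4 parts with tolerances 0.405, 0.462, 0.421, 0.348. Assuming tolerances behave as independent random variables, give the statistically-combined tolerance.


RSS = sqrt(0.405^2 + 0.462^2 + 0.421^2 + 0.348^2)
= sqrt(0.675814)
= 0.8221

0.8221


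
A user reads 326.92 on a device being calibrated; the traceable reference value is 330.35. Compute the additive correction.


Correction = standard - reading
= 330.35 - 326.92
= 3.4300

3.4300


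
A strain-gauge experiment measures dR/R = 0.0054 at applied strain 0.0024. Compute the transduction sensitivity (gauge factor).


GF = (dR/R) / epsilon
= 0.0054 / 0.0024
= 2.2500

2.2500


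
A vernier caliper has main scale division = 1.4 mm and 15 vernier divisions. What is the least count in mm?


LC = MSD / n_div
= 1.4 / 15
= 0.0933

0.0933


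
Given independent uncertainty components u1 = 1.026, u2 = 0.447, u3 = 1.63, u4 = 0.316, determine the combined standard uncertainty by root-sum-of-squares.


uc = sqrt(1.026^2 + 0.447^2 + 1.63^2 + 0.316^2)
uc = sqrt(4.009241)
uc = 2.0023

2.0023


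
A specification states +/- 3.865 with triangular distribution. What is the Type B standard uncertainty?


u_B = half_width / sqrt(6)
u_B = 3.865 / 2.4494897
u_B = 1.5779

1.5779


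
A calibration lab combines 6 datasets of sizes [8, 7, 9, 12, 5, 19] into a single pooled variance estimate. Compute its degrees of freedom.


nu = sum_i (n_i - 1)
nu = ((8 - 1) + (7 - 1) + (9 - 1) + (12 - 1) + (5 - 1) + (19 - 1))
nu = 7 + 6 + 8 + 11 + 4 + 18
nu = 54

54


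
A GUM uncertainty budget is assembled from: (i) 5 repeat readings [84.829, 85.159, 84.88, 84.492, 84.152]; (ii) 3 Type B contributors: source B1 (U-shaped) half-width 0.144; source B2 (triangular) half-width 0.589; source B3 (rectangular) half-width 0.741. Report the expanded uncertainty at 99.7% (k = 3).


mean = (84.829 + 85.159 + 84.88 + 84.492 + 84.152) / 5 = 84.7024
s = sqrt(sum((x - mean)^2)/(n-1)) = 0.38834946
u_A = s / sqrt(n) = 0.38834946 / sqrt(5) = 0.17367516
u_B1 = 0.144 / sqrt(2) = 0.10182338
u_B2 = 0.589 / sqrt(6) = 0.24045824
u_B3 = 0.741 / sqrt(3) = 0.42781655
uc = sqrt(0.17367516^2 + 0.10182338^2 + 0.24045824^2 + 0.42781655^2) = 0.53045097
U = k * uc = 3 * 0.53045097
U = 1.5914

1.5914


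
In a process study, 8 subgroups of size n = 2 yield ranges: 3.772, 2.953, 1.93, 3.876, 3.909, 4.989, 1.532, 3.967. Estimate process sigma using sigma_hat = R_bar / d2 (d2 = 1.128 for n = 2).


R_bar = (3.772 + 2.953 + 1.93 + 3.876 + 3.909 + 4.989 + 1.532 + 3.967) / 8
R_bar = 26.928 / 8 = 3.366
sigma_hat = R_bar / d2 = 3.366 / 1.128 = 2.9840

2.9840


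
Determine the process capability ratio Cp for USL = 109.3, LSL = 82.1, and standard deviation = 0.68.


Cp = (USL - LSL) / (6 * sigma)
= (109.3 - 82.1) / (6 * 0.68)
= 27.2000 / 4.0800
= 6.6667

6.6667


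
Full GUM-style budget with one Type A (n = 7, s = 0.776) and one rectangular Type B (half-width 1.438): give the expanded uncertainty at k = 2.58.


u_A = s / sqrt(n) = 0.776 / sqrt(7) = 0.29330043
u_B = half_width / sqrt(3) = 1.438 / sqrt(3) = 0.83022969
uc = sqrt(u_A^2 + u_B^2) = sqrt(0.29330043^2 + 0.83022969^2) = 0.8805149
U = k * uc = 2.58 * 0.8805149
U = 2.2717

2.2717


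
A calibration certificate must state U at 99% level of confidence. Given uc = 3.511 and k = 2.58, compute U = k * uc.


U = k * uc
U = 2.58 * 3.511
U = 9.0584

9.0584


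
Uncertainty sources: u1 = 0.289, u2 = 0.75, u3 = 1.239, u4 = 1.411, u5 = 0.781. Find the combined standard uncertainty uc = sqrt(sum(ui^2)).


uc = sqrt(0.289^2 + 0.75^2 + 1.239^2 + 1.411^2 + 0.781^2)
uc = sqrt(4.782024)
uc = 2.1868

2.1868


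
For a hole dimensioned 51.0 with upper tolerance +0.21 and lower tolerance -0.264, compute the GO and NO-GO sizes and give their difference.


GO = nominal - lower_tol (smallest hole = maximum material condition)
GO = 51.0 - 0.264 = 50.736
NO-GO = nominal + upper_tol (largest hole = least material condition)
NO-GO = 51.0 + 0.21 = 51.21
spread = NO-GO - GO = 51.21 - 50.736 = 0.4740

0.4740


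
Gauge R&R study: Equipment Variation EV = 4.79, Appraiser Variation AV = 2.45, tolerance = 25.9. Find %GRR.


GRR = sqrt(EV^2 + AV^2) = sqrt(4.79^2 + 2.45^2) = 5.3802045
%GRR = GRR / tol * 100 = 5.3802045 / 25.9 * 100
%GRR = 20.7730

20.7730


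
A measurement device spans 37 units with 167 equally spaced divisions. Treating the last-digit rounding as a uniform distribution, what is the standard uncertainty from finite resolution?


resolution = range / divisions
resolution = 37 / 167 = 0.22155689
u_res = resolution / (2*sqrt(3))
u_res = 0.22155689 / 3.4641016
u_res = 0.0640

0.0640


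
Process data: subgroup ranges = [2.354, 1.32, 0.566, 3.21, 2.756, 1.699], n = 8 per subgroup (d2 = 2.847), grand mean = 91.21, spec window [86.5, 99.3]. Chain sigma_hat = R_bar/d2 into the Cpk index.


R_bar = (2.354 + 1.32 + 0.566 + 3.21 + 2.756 + 1.699) / 6 = 1.9841667
sigma = R_bar / d2 = 1.9841667 / 2.847 = 0.69693246
Cp = (USL - LSL)/(6*sigma) = (99.3 - 86.5)/(6*0.69693246) = 3.0610
Cpu = (99.3 - 91.21)/(3*0.69693246) = 3.8693
Cpl = (91.21 - 86.5)/(3*0.69693246) = 2.2527
Cpk = min(Cpu, Cpl) = 2.2527

2.2527


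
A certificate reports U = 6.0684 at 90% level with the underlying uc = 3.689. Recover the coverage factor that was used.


k = U / uc
k = 6.0684 / 3.689
k = 1.645

1.645


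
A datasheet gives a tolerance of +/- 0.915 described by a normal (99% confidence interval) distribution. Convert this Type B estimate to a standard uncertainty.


u_B = half_width / 2.576
u_B = 0.915 / 2.576
u_B = 0.3552

0.3552


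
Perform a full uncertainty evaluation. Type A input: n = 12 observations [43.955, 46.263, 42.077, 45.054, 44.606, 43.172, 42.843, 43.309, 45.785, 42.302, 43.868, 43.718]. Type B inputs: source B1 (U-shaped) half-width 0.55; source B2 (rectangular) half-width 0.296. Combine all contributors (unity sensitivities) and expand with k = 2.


mean = (43.955 + 46.263 + 42.077 + 45.054 + 44.606 + 43.172 + 42.843 + 43.309 + 45.785 + 42.302 + 43.868 + 43.718) / 12 = 43.91266667
s = sqrt(sum((x - mean)^2)/(n-1)) = 1.3099563
u_A = s / sqrt(n) = 1.3099563 / sqrt(12) = 0.37815181
u_B1 = 0.55 / sqrt(2) = 0.38890873
u_B2 = 0.296 / sqrt(3) = 0.17089568
uc = sqrt(0.37815181^2 + 0.38890873^2 + 0.17089568^2) = 0.56873027
U = k * uc = 2 * 0.56873027
U = 1.1375

1.1375


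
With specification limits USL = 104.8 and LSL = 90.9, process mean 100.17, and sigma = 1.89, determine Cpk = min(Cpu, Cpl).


Cpu = (USL - mean) / (3*sigma) = (104.8 - 100.17) / (3*1.89) = 0.8166
Cpl = (mean - LSL) / (3*sigma) = (100.17 - 90.9) / (3*1.89) = 1.6349
Cpk = min(Cpu, Cpl) = 0.8166

0.8166


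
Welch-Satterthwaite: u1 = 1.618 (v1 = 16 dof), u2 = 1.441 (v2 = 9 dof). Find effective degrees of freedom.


uc = sqrt(u1^2 + u2^2) = sqrt(1.618^2 + 1.441^2) = 2.1666576
v_eff = uc^4 / (u1^4/v1 + u2^4/v2)
= 2.1666576^4 / (1.618^4/16 + 1.441^4/9)
= 22.03744 / 0.90743131
v_eff = 24.2855

24.2855


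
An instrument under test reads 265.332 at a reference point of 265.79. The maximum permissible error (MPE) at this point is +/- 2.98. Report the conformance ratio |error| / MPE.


e = indication - reference = 265.332 - 265.79 = -0.4580
|e| = 0.4580
ratio = |e| / MPE = 0.4580 / 2.98
ratio = 0.1537

0.1537


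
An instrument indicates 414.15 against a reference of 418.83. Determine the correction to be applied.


Correction = standard - reading
= 418.83 - 414.15
= 4.6800

4.6800


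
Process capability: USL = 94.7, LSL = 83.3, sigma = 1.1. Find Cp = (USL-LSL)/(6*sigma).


Cp = (USL - LSL) / (6 * sigma)
= (94.7 - 83.3) / (6 * 1.1)
= 11.4000 / 6.6000
= 1.7273

1.7273


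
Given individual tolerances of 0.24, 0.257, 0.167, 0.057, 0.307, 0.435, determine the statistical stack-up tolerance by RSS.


RSS = sqrt(0.24^2 + 0.257^2 + 0.167^2 + 0.057^2 + 0.307^2 + 0.435^2)
= sqrt(0.438261)
= 0.6620

0.6620


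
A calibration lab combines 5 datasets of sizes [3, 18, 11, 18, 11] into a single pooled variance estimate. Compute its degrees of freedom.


nu = sum_i (n_i - 1)
nu = ((3 - 1) + (18 - 1) + (11 - 1) + (18 - 1) + (11 - 1))
nu = 2 + 17 + 10 + 17 + 10
nu = 56

56


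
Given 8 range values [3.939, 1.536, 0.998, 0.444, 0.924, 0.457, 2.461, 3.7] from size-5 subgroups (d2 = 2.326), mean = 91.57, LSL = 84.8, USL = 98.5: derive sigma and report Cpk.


R_bar = (3.939 + 1.536 + 0.998 + 0.444 + 0.924 + 0.457 + 2.461 + 3.7) / 8 = 1.807375
sigma = R_bar / d2 = 1.807375 / 2.326 = 0.77703138
Cp = (USL - LSL)/(6*sigma) = (98.5 - 84.8)/(6*0.77703138) = 2.9385
Cpu = (98.5 - 91.57)/(3*0.77703138) = 2.9729
Cpl = (91.57 - 84.8)/(3*0.77703138) = 2.9042
Cpk = min(Cpu, Cpl) = 2.9042

2.9042


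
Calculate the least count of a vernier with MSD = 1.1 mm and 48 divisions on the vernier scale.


LC = MSD / n_div
= 1.1 / 48
= 0.0229

0.0229


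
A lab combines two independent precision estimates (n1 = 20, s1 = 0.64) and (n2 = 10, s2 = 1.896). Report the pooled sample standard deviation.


s_p = sqrt(((n1-1)*s1^2 + (n2-1)*s2^2) / (n1+n2-2))
numerator = (20-1)*0.64^2 + (10-1)*1.896^2 = 7.7824 + 32.353344 = 40.135744
denominator = 20 + 10 - 2 = 28
s_p^2 = 40.135744 / 28 = 1.4334194
s_p = sqrt(1.4334194) = 1.1973

1.1973


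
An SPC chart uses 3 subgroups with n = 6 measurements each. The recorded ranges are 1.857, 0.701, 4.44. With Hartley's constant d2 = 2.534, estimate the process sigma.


R_bar = (1.857 + 0.701 + 4.44) / 3
R_bar = 6.998 / 3 = 2.3326667
sigma_hat = R_bar / d2 = 2.3326667 / 2.534 = 0.9205

0.9205


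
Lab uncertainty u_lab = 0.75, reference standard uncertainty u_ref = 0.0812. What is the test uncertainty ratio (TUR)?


TUR = u_lab / u_ref
= 0.75 / 0.0812
= 9.2365

9.2365


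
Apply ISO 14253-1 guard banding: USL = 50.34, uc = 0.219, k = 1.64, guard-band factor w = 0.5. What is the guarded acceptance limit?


U = k * uc = 1.64 * 0.219 = 0.35916
guard band g = w * U = 0.5 * 0.35916 = 0.17958
AL = USL - g = 50.34 - 0.17958
AL = 50.1604

50.1604


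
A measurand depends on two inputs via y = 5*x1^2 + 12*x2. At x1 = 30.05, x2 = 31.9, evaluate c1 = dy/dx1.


y = 5*x1^2 + 12*x2
dy/dx1 = 2*5*x1
Evaluate at x1 = 30.05: c1 = 10 * 30.05
c1 = 300.5000

300.5000


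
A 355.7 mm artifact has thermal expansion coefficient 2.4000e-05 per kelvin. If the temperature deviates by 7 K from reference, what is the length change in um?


dL = L * alpha * dT
= 355.7 * 2.4000e-05 * 7
= 0.0597576 mm
dL_um = 0.0597576 * 1000 = 59.7576 um

59.7576


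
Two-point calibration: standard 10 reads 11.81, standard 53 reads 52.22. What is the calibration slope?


slope = (y2 - y1) / (x2 - x1)
= (52.22 - 11.81) / (53 - 10)
= 40.4100 / 43
= 0.9398

0.9398


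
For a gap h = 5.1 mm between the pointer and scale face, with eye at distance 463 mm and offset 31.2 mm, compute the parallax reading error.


error = h * offset / d
= 5.1 * 31.2 / 463
= 0.3437

0.3437


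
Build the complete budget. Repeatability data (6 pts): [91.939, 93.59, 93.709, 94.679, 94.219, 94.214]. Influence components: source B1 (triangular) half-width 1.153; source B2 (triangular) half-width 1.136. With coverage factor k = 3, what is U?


mean = (91.939 + 93.59 + 93.709 + 94.679 + 94.219 + 94.214) / 6 = 93.725
s = sqrt(sum((x - mean)^2)/(n-1)) = 0.95932789
u_A = s / sqrt(n) = 0.95932789 / sqrt(6) = 0.39164397
u_B1 = 1.153 / sqrt(6) = 0.47071028
u_B2 = 1.136 / sqrt(6) = 0.46377006
uc = sqrt(0.39164397^2 + 0.47071028^2 + 0.46377006^2) = 0.7681379
U = k * uc = 3 * 0.7681379
U = 2.3044

2.3044


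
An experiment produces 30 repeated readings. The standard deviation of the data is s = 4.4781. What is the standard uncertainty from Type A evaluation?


u_A = s / sqrt(n)
u_A = 4.4781 / sqrt(30)
u_A = 4.4781 / 5.4772256
u_A = 0.8176

0.8176


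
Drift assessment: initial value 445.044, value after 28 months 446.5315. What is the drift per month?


rate = (v2 - v1) / months
= (446.5315 - 445.044) / 28
= 1.4875 / 28
= 0.0531

0.0531


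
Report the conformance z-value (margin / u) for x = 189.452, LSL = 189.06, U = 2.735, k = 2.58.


u = U / k = 2.735 / 2.58 = 1.0600775
margin = |LSL - x| = |189.06 - 189.452| = 0.392
z = margin / u = 0.392 / 1.0600775
z = 0.3698

0.3698


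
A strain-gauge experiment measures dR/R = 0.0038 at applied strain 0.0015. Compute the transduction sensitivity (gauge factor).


GF = (dR/R) / epsilon
= 0.0038 / 0.0015
= 2.5333

2.5333


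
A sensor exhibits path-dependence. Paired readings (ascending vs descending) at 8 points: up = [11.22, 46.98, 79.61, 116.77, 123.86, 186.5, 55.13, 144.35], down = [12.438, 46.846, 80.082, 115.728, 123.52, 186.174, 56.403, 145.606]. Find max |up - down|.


|11.22 - 12.438| = 1.2180
|46.98 - 46.846| = 0.1340
|79.61 - 80.082| = 0.4720
|116.77 - 115.728| = 1.0420
|123.86 - 123.52| = 0.3400
|186.5 - 186.174| = 0.3260
|55.13 - 56.403| = 1.2730
|144.35 - 145.606| = 1.2560
hysteresis = max(diffs) = 1.2730

1.2730


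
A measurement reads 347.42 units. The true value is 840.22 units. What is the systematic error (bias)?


Systematic error = measured - true
= 347.42 - 840.22
= -492.8000

-492.8000


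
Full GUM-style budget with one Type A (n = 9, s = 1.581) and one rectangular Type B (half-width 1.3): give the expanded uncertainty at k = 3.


u_A = s / sqrt(n) = 1.581 / sqrt(9) = 0.527
u_B = half_width / sqrt(3) = 1.3 / sqrt(3) = 0.75055535
uc = sqrt(u_A^2 + u_B^2) = sqrt(0.527^2 + 0.75055535^2) = 0.91709451
U = k * uc = 3 * 0.91709451
U = 2.7513

2.7513


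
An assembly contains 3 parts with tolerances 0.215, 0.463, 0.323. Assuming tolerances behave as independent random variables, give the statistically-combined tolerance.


RSS = sqrt(0.215^2 + 0.463^2 + 0.323^2)
= sqrt(0.364923)
= 0.6041

0.6041


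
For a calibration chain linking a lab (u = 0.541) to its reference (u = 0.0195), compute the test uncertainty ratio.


TUR = u_lab / u_ref
= 0.541 / 0.0195
= 27.7436

27.7436


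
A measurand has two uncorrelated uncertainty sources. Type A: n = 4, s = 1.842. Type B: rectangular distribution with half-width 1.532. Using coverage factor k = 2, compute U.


u_A = s / sqrt(n) = 1.842 / sqrt(4) = 0.921
u_B = half_width / sqrt(3) = 1.532 / sqrt(3) = 0.88450061
uc = sqrt(u_A^2 + u_B^2) = sqrt(0.921^2 + 0.88450061^2) = 1.2769426
U = k * uc = 2 * 1.2769426
U = 2.5539

2.5539


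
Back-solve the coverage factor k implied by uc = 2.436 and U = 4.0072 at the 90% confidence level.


k = U / uc
k = 4.0072 / 2.436
k = 1.645

1.645


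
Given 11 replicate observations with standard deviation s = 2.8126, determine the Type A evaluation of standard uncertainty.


u_A = s / sqrt(n)
u_A = 2.8126 / sqrt(11)
u_A = 2.8126 / 3.3166248
u_A = 0.8480

0.8480


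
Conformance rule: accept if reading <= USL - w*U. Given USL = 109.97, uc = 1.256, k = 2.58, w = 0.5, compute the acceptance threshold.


U = k * uc = 2.58 * 1.256 = 3.24048
guard band g = w * U = 0.5 * 3.24048 = 1.62024
AL = USL - g = 109.97 - 1.62024
AL = 108.3498

108.3498


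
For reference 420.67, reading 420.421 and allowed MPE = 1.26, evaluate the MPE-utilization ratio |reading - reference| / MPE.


e = indication - reference = 420.421 - 420.67 = -0.2490
|e| = 0.2490
ratio = |e| / MPE = 0.2490 / 1.26
ratio = 0.1976

0.1976


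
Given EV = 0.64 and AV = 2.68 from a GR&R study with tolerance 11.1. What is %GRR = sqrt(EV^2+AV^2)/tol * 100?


GRR = sqrt(EV^2 + AV^2) = sqrt(0.64^2 + 2.68^2) = 2.7553584
%GRR = GRR / tol * 100 = 2.7553584 / 11.1 * 100
%GRR = 24.8230

24.8230


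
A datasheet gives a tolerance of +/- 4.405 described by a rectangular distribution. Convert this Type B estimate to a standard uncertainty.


u_B = half_width / sqrt(3)
u_B = 4.405 / 1.7320508
u_B = 2.5432

2.5432


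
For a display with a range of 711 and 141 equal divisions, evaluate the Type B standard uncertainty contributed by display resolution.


resolution = range / divisions
resolution = 711 / 141 = 5.0425532
u_res = resolution / (2*sqrt(3))
u_res = 5.0425532 / 3.4641016
u_res = 1.4557

1.4557


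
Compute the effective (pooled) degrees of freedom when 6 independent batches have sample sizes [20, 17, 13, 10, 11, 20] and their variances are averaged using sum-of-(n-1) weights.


nu = sum_i (n_i - 1)
nu = ((20 - 1) + (17 - 1) + (13 - 1) + (10 - 1) + (11 - 1) + (20 - 1))
nu = 19 + 16 + 12 + 9 + 10 + 19
nu = 85

85


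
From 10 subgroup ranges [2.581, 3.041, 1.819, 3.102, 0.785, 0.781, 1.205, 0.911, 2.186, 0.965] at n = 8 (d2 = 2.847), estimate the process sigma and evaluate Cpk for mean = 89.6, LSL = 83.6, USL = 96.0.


R_bar = (2.581 + 3.041 + 1.819 + 3.102 + 0.785 + 0.781 + 1.205 + 0.911 + 2.186 + 0.965) / 10 = 1.7376
sigma = R_bar / d2 = 1.7376 / 2.847 = 0.61032666
Cp = (USL - LSL)/(6*sigma) = (96.0 - 83.6)/(6*0.61032666) = 3.3862
Cpu = (96.0 - 89.6)/(3*0.61032666) = 3.4954
Cpl = (89.6 - 83.6)/(3*0.61032666) = 3.2769
Cpk = min(Cpu, Cpl) = 3.2769

3.2769


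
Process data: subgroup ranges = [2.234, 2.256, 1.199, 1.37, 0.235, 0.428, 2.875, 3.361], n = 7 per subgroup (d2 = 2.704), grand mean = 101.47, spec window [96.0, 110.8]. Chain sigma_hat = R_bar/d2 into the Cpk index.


R_bar = (2.234 + 2.256 + 1.199 + 1.37 + 0.235 + 0.428 + 2.875 + 3.361) / 8 = 1.74475
sigma = R_bar / d2 = 1.74475 / 2.704 = 0.64524778
Cp = (USL - LSL)/(6*sigma) = (110.8 - 96.0)/(6*0.64524778) = 3.8228
Cpu = (110.8 - 101.47)/(3*0.64524778) = 4.8199
Cpl = (101.47 - 96.0)/(3*0.64524778) = 2.8258
Cpk = min(Cpu, Cpl) = 2.8258

2.8258


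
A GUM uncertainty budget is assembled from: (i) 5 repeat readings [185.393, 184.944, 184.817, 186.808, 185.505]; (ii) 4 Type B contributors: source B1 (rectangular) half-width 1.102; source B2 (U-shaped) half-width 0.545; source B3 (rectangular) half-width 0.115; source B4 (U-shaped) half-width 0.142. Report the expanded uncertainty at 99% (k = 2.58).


mean = (185.393 + 184.944 + 184.817 + 186.808 + 185.505) / 5 = 185.4934
s = sqrt(sum((x - mean)^2)/(n-1)) = 0.79021282
u_A = s / sqrt(n) = 0.79021282 / sqrt(5) = 0.35339392
u_B1 = 1.102 / sqrt(3) = 0.63624
u_B2 = 0.545 / sqrt(2) = 0.3853732
u_B3 = 0.115 / sqrt(3) = 0.066395281
u_B4 = 0.142 / sqrt(2) = 0.10040916
uc = sqrt(0.35339392^2 + 0.63624^2 + 0.3853732^2 + 0.066395281^2 + 0.10040916^2) = 0.83228086
U = k * uc = 2.58 * 0.83228086
U = 2.1473

2.1473


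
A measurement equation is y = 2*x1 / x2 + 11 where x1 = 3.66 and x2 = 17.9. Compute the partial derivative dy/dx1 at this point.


y = 2*x1 / x2 + 11
dy/dx1 = 2/x2
Evaluate at x2 = 17.9: c1 = 2 / 17.9
c1 = 0.1117

0.1117


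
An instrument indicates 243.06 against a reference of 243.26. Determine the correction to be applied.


Correction = standard - reading
= 243.26 - 243.06
= 0.2000

0.2000


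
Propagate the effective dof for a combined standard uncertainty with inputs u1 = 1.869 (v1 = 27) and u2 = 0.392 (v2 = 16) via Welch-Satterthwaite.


uc = sqrt(u1^2 + u2^2) = sqrt(1.869^2 + 0.392^2) = 1.9096662
v_eff = uc^4 / (u1^4/v1 + u2^4/v2)
= 1.9096662^4 / (1.869^4/27 + 0.392^4/16)
= 13.299333 / 0.45340815
v_eff = 29.3319

29.3319


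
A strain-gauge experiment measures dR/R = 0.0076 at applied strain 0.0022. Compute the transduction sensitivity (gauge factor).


GF = (dR/R) / epsilon
= 0.0076 / 0.0022
= 3.4545

3.4545


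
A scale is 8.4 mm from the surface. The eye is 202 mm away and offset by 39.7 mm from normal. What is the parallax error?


error = h * offset / d
= 8.4 * 39.7 / 202
= 1.6509

1.6509


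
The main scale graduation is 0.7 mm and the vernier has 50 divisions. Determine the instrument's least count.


LC = MSD / n_div
= 0.7 / 50
= 0.0140

0.0140


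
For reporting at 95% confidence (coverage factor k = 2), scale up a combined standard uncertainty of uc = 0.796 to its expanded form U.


U = k * uc
U = 2 * 0.796
U = 1.5920

1.5920


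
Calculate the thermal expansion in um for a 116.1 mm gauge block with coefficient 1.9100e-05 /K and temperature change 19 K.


dL = L * alpha * dT
= 116.1 * 1.9100e-05 * 19
= 0.0421327 mm
dL_um = 0.0421327 * 1000 = 42.1327 um

42.1327


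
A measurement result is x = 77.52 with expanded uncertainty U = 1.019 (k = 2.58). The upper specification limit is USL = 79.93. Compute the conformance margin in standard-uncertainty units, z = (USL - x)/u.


u = U / k = 1.019 / 2.58 = 0.39496124
margin = |USL - x| = |79.93 - 77.52| = 2.41
z = margin / u = 2.41 / 0.39496124
z = 6.1019

6.1019


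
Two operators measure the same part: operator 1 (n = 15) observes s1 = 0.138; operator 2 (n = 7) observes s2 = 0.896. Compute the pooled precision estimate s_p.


s_p = sqrt(((n1-1)*s1^2 + (n2-1)*s2^2) / (n1+n2-2))
numerator = (15-1)*0.138^2 + (7-1)*0.896^2 = 0.266616 + 4.816896 = 5.083512
denominator = 15 + 7 - 2 = 20
s_p^2 = 5.083512 / 20 = 0.2541756
s_p = sqrt(0.2541756) = 0.5042

0.5042


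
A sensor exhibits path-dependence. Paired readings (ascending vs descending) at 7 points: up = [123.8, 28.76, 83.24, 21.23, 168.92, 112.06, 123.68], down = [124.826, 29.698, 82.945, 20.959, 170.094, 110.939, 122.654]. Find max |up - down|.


|123.8 - 124.826| = 1.0260
|28.76 - 29.698| = 0.9380
|83.24 - 82.945| = 0.2950
|21.23 - 20.959| = 0.2710
|168.92 - 170.094| = 1.1740
|112.06 - 110.939| = 1.1210
|123.68 - 122.654| = 1.0260
hysteresis = max(diffs) = 1.1740

1.1740


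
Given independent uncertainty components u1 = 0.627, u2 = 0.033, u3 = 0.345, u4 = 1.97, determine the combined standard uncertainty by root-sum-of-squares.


uc = sqrt(0.627^2 + 0.033^2 + 0.345^2 + 1.97^2)
uc = sqrt(4.394143)
uc = 2.0962

2.0962


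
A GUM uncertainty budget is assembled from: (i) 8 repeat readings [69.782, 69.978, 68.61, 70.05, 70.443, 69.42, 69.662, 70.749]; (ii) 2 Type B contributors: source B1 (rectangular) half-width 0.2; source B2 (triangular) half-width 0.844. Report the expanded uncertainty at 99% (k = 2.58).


mean = (69.782 + 69.978 + 68.61 + 70.05 + 70.443 + 69.42 + 69.662 + 70.749) / 8 = 69.83675
s = sqrt(sum((x - mean)^2)/(n-1)) = 0.65217192
u_A = s / sqrt(n) = 0.65217192 / sqrt(8) = 0.23057759
u_B1 = 0.2 / sqrt(3) = 0.11547005
u_B2 = 0.844 / sqrt(6) = 0.34456156
uc = sqrt(0.23057759^2 + 0.11547005^2 + 0.34456156^2) = 0.43037429
U = k * uc = 2.58 * 0.43037429
U = 1.1104

1.1104


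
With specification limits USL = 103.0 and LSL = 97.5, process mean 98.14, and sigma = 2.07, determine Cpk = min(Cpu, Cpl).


Cpu = (USL - mean) / (3*sigma) = (103.0 - 98.14) / (3*2.07) = 0.7826
Cpl = (mean - LSL) / (3*sigma) = (98.14 - 97.5) / (3*2.07) = 0.1031
Cpk = min(Cpu, Cpl) = 0.1031

0.1031


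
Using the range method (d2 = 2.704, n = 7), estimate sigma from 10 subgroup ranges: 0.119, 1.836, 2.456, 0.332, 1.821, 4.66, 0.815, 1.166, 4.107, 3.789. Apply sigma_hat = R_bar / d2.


R_bar = (0.119 + 1.836 + 2.456 + 0.332 + 1.821 + 4.66 + 0.815 + 1.166 + 4.107 + 3.789) / 10
R_bar = 21.101 / 10 = 2.1101
sigma_hat = R_bar / d2 = 2.1101 / 2.704 = 0.7804

0.7804


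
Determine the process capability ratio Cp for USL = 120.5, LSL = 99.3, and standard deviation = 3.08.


Cp = (USL - LSL) / (6 * sigma)
= (120.5 - 99.3) / (6 * 3.08)
= 21.2000 / 18.4800
= 1.1472

1.1472


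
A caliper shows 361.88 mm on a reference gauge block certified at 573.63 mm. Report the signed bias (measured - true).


Systematic error = measured - true
= 361.88 - 573.63
= -211.7500

-211.7500


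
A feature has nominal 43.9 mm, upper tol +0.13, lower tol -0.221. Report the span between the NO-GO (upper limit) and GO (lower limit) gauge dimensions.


GO = nominal - lower_tol (smallest hole = maximum material condition)
GO = 43.9 - 0.221 = 43.679
NO-GO = nominal + upper_tol (largest hole = least material condition)
NO-GO = 43.9 + 0.13 = 44.03
spread = NO-GO - GO = 44.03 - 43.679 = 0.3510

0.3510


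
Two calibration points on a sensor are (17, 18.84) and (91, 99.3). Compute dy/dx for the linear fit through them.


slope = (y2 - y1) / (x2 - x1)
= (99.3 - 18.84) / (91 - 17)
= 80.4600 / 74
= 1.0873

1.0873


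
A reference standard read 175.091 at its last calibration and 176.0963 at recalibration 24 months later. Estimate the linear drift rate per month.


rate = (v2 - v1) / months
= (176.0963 - 175.091) / 24
= 1.0053 / 24
= 0.0419

0.0419


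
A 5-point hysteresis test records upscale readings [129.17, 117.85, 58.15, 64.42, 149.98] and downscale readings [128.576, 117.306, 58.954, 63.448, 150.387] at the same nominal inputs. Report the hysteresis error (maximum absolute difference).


|129.17 - 128.576| = 0.5940
|117.85 - 117.306| = 0.5440
|58.15 - 58.954| = 0.8040
|64.42 - 63.448| = 0.9720
|149.98 - 150.387| = 0.4070
hysteresis = max(diffs) = 0.9720

0.9720


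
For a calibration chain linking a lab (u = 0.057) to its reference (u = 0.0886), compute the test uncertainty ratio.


TUR = u_lab / u_ref
= 0.057 / 0.0886
= 0.6433

0.6433


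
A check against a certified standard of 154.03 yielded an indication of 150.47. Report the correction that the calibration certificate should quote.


Correction = standard - reading
= 154.03 - 150.47
= 3.5600

3.5600


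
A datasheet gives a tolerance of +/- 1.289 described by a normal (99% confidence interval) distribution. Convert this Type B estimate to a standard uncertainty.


u_B = half_width / 2.576
u_B = 1.289 / 2.576
u_B = 0.5004

0.5004


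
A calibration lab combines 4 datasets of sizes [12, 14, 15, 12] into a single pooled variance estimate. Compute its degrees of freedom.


nu = sum_i (n_i - 1)
nu = ((12 - 1) + (14 - 1) + (15 - 1) + (12 - 1))
nu = 11 + 13 + 14 + 11
nu = 49

49


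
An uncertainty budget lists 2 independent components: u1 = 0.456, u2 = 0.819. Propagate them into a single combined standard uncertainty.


uc = sqrt(0.456^2 + 0.819^2)
uc = sqrt(0.878697)
uc = 0.9374

0.9374


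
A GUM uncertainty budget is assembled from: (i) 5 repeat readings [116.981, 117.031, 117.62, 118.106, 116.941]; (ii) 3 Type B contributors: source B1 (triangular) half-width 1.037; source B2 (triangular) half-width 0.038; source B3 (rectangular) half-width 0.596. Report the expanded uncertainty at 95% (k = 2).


mean = (116.981 + 117.031 + 117.62 + 118.106 + 116.941) / 5 = 117.3358
s = sqrt(sum((x - mean)^2)/(n-1)) = 0.51201338
u_A = s / sqrt(n) = 0.51201338 / sqrt(5) = 0.22897934
u_B1 = 1.037 / sqrt(6) = 0.42335348
u_B2 = 0.038 / sqrt(6) = 0.015513435
u_B3 = 0.596 / sqrt(3) = 0.34410076
uc = sqrt(0.22897934^2 + 0.42335348^2 + 0.015513435^2 + 0.34410076^2) = 0.59186629
U = k * uc = 2 * 0.59186629
U = 1.1837

1.1837


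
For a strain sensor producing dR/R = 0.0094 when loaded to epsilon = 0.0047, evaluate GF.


GF = (dR/R) / epsilon
= 0.0094 / 0.0047
= 2.0000

2.0000


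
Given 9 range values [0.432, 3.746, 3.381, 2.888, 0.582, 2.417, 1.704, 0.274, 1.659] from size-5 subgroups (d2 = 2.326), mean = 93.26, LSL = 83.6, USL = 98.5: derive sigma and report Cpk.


R_bar = (0.432 + 3.746 + 3.381 + 2.888 + 0.582 + 2.417 + 1.704 + 0.274 + 1.659) / 9 = 1.8981111
sigma = R_bar / d2 = 1.8981111 / 2.326 = 0.81604089
Cp = (USL - LSL)/(6*sigma) = (98.5 - 83.6)/(6*0.81604089) = 3.0431
Cpu = (98.5 - 93.26)/(3*0.81604089) = 2.1404
Cpl = (93.26 - 83.6)/(3*0.81604089) = 3.9459
Cpk = min(Cpu, Cpl) = 2.1404

2.1404


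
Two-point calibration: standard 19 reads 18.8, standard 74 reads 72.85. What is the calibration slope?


slope = (y2 - y1) / (x2 - x1)
= (72.85 - 18.8) / (74 - 19)
= 54.0500 / 55
= 0.9827

0.9827


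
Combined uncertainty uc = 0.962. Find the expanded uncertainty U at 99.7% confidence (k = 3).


U = k * uc
U = 3 * 0.962
U = 2.8860

2.8860


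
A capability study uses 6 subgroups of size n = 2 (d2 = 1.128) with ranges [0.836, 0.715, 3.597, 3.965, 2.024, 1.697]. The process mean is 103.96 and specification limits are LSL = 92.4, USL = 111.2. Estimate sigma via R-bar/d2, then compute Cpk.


R_bar = (0.836 + 0.715 + 3.597 + 3.965 + 2.024 + 1.697) / 6 = 2.139
sigma = R_bar / d2 = 2.139 / 1.128 = 1.8962766
Cp = (USL - LSL)/(6*sigma) = (111.2 - 92.4)/(6*1.8962766) = 1.6524
Cpu = (111.2 - 103.96)/(3*1.8962766) = 1.2727
Cpl = (103.96 - 92.4)/(3*1.8962766) = 2.0321
Cpk = min(Cpu, Cpl) = 1.2727

1.2727


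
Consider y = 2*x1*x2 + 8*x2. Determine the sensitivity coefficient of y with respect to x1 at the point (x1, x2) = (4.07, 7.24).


y = 2*x1*x2 + 8*x2
dy/dx1 = 2*x2
Evaluate at x2 = 7.24: c1 = 2 * 7.24
c1 = 14.4800

14.4800


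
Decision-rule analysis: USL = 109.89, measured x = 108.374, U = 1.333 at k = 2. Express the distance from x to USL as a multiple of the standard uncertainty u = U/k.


u = U / k = 1.333 / 2 = 0.6665
margin = |USL - x| = |109.89 - 108.374| = 1.516
z = margin / u = 1.516 / 0.6665
z = 2.2746

2.2746


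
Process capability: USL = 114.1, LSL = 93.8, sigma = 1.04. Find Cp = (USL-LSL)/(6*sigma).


Cp = (USL - LSL) / (6 * sigma)
= (114.1 - 93.8) / (6 * 1.04)
= 20.3000 / 6.2400
= 3.2532

3.2532


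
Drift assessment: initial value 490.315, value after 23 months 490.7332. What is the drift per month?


rate = (v2 - v1) / months
= (490.7332 - 490.315) / 23
= 0.4182 / 23
= 0.0182

0.0182


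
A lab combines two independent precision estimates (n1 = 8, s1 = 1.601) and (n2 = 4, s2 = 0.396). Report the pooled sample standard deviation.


s_p = sqrt(((n1-1)*s1^2 + (n2-1)*s2^2) / (n1+n2-2))
numerator = (8-1)*1.601^2 + (4-1)*0.396^2 = 17.942407 + 0.470448 = 18.412855
denominator = 8 + 4 - 2 = 10
s_p^2 = 18.412855 / 10 = 1.8412855
s_p = sqrt(1.8412855) = 1.3569

1.3569


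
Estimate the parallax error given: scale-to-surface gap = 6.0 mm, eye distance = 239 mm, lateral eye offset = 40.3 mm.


error = h * offset / d
= 6.0 * 40.3 / 239
= 1.0117

1.0117


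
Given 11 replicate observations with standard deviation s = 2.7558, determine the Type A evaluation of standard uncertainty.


u_A = s / sqrt(n)
u_A = 2.7558 / sqrt(11)
u_A = 2.7558 / 3.3166248
u_A = 0.8309

0.8309


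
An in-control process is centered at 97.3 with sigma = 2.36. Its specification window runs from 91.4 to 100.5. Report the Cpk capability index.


Cpu = (USL - mean) / (3*sigma) = (100.5 - 97.3) / (3*2.36) = 0.4520
Cpl = (mean - LSL) / (3*sigma) = (97.3 - 91.4) / (3*2.36) = 0.8333
Cpk = min(Cpu, Cpl) = 0.4520

0.4520


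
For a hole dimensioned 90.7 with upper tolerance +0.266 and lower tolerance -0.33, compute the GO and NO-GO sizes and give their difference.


GO = nominal - lower_tol (smallest hole = maximum material condition)
GO = 90.7 - 0.33 = 90.37
NO-GO = nominal + upper_tol (largest hole = least material condition)
NO-GO = 90.7 + 0.266 = 90.966
spread = NO-GO - GO = 90.966 - 90.37 = 0.5960

0.5960


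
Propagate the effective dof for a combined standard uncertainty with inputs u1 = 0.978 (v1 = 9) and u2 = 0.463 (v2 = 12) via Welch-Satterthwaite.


uc = sqrt(u1^2 + u2^2) = sqrt(0.978^2 + 0.463^2) = 1.0820596
v_eff = uc^4 / (u1^4/v1 + u2^4/v2)
= 1.0820596^4 / (0.978^4/9 + 0.463^4/12)
= 1.3708967 / 0.1054808
v_eff = 12.9966

12.9966


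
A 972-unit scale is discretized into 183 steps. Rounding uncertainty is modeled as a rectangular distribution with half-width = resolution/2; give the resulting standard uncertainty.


resolution = range / divisions
resolution = 972 / 183 = 5.3114754
u_res = resolution / (2*sqrt(3))
u_res = 5.3114754 / 3.4641016
u_res = 1.5333

1.5333


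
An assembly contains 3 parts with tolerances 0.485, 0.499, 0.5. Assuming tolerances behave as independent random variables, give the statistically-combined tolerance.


RSS = sqrt(0.485^2 + 0.499^2 + 0.5^2)
= sqrt(0.734226)
= 0.8569

0.8569


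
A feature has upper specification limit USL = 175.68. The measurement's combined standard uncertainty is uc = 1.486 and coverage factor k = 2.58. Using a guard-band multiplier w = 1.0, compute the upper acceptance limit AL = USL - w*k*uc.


U = k * uc = 2.58 * 1.486 = 3.83388
guard band g = w * U = 1.0 * 3.83388 = 3.83388
AL = USL - g = 175.68 - 3.83388
AL = 171.8461

171.8461


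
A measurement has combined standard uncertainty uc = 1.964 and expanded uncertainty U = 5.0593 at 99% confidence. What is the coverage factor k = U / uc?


k = U / uc
k = 5.0593 / 1.964
k = 2.576

2.576


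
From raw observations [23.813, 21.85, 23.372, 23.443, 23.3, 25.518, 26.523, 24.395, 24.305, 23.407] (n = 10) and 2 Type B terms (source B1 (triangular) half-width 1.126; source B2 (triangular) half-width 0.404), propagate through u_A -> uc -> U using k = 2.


mean = (23.813 + 21.85 + 23.372 + 23.443 + 23.3 + 25.518 + 26.523 + 24.395 + 24.305 + 23.407) / 10 = 23.9926
s = sqrt(sum((x - mean)^2)/(n-1)) = 1.2962384
u_A = s / sqrt(n) = 1.2962384 / sqrt(10) = 0.40990657
u_B1 = 1.126 / sqrt(6) = 0.45968758
u_B2 = 0.404 / sqrt(6) = 0.16493231
uc = sqrt(0.40990657^2 + 0.45968758^2 + 0.16493231^2) = 0.6376039
U = k * uc = 2 * 0.6376039
U = 1.2752

1.2752


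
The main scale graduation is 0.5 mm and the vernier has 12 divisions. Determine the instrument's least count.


LC = MSD / n_div
= 0.5 / 12
= 0.0417

0.0417


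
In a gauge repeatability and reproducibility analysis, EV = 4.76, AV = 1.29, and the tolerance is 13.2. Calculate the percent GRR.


GRR = sqrt(EV^2 + AV^2) = sqrt(4.76^2 + 1.29^2) = 4.9317036
%GRR = GRR / tol * 100 = 4.9317036 / 13.2 * 100
%GRR = 37.3614

37.3614


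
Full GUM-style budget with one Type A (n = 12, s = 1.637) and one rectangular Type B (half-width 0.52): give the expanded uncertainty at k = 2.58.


u_A = s / sqrt(n) = 1.637 / sqrt(12) = 0.4725612
u_B = half_width / sqrt(3) = 0.52 / sqrt(3) = 0.30022214
uc = sqrt(u_A^2 + u_B^2) = sqrt(0.4725612^2 + 0.30022214^2) = 0.55986375
U = k * uc = 2.58 * 0.55986375
U = 1.4444

1.4444


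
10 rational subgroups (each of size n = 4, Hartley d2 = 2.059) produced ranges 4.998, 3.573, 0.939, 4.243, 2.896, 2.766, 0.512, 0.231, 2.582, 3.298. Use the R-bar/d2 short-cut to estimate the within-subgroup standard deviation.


R_bar = (4.998 + 3.573 + 0.939 + 4.243 + 2.896 + 2.766 + 0.512 + 0.231 + 2.582 + 3.298) / 10
R_bar = 26.038 / 10 = 2.6038
sigma_hat = R_bar / d2 = 2.6038 / 2.059 = 1.2646

1.2646


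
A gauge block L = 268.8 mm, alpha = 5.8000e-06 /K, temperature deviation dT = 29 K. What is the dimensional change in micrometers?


dL = L * alpha * dT
= 268.8 * 5.8000e-06 * 29
= 0.0452122 mm
dL_um = 0.0452122 * 1000 = 45.2122 um

45.2122


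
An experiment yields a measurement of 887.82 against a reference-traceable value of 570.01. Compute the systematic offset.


Systematic error = measured - true
= 887.82 - 570.01
= 317.8100

317.8100


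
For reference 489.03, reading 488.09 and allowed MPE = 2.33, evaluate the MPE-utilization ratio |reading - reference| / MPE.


e = indication - reference = 488.09 - 489.03 = -0.9400
|e| = 0.9400
ratio = |e| / MPE = 0.9400 / 2.33
ratio = 0.4034

0.4034


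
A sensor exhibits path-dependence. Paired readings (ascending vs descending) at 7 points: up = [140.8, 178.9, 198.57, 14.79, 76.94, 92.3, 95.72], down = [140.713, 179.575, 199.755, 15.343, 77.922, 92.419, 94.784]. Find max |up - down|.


|140.8 - 140.713| = 0.0870
|178.9 - 179.575| = 0.6750
|198.57 - 199.755| = 1.1850
|14.79 - 15.343| = 0.5530
|76.94 - 77.922| = 0.9820
|92.3 - 92.419| = 0.1190
|95.72 - 94.784| = 0.9360
hysteresis = max(diffs) = 1.1850

1.1850


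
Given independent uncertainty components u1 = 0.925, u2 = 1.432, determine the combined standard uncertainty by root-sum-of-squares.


uc = sqrt(0.925^2 + 1.432^2)
uc = sqrt(2.906249)
uc = 1.7048

1.7048


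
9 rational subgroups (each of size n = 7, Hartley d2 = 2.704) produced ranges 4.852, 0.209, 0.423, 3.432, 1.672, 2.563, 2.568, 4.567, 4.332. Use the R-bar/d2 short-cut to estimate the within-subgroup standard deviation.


R_bar = (4.852 + 0.209 + 0.423 + 3.432 + 1.672 + 2.563 + 2.568 + 4.567 + 4.332) / 9
R_bar = 24.618 / 9 = 2.7353333
sigma_hat = R_bar / d2 = 2.7353333 / 2.704 = 1.0116

1.0116


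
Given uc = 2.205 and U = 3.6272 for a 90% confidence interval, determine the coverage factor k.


k = U / uc
k = 3.6272 / 2.205
k = 1.645

1.645


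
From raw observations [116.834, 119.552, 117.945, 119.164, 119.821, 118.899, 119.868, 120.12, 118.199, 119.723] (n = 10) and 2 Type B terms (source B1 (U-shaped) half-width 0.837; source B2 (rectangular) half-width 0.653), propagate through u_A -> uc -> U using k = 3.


mean = (116.834 + 119.552 + 117.945 + 119.164 + 119.821 + 118.899 + 119.868 + 120.12 + 118.199 + 119.723) / 10 = 119.0125
s = sqrt(sum((x - mean)^2)/(n-1)) = 1.0536189
u_A = s / sqrt(n) = 1.0536189 / sqrt(10) = 0.33318355
u_B1 = 0.837 / sqrt(2) = 0.59184838
u_B2 = 0.653 / sqrt(3) = 0.37700973
uc = sqrt(0.33318355^2 + 0.59184838^2 + 0.37700973^2) = 0.77680893
U = k * uc = 3 * 0.77680893
U = 2.3304

2.3304


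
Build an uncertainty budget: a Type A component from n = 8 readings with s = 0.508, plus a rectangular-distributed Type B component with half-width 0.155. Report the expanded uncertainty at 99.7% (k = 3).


u_A = s / sqrt(n) = 0.508 / sqrt(8) = 0.17960512
u_B = half_width / sqrt(3) = 0.155 / sqrt(3) = 0.089489292
uc = sqrt(u_A^2 + u_B^2) = sqrt(0.17960512^2 + 0.089489292^2) = 0.20066473
U = k * uc = 3 * 0.20066473
U = 0.6020

0.6020


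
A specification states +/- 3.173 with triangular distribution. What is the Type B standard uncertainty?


u_B = half_width / sqrt(6)
u_B = 3.173 / 2.4494897
u_B = 1.2954

1.2954


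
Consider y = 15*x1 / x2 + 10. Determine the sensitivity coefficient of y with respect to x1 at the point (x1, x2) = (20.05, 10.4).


y = 15*x1 / x2 + 10
dy/dx1 = 15/x2
Evaluate at x2 = 10.4: c1 = 15 / 10.4
c1 = 1.4423

1.4423


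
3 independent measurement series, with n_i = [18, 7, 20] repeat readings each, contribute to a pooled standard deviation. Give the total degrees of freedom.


nu = sum_i (n_i - 1)
nu = ((18 - 1) + (7 - 1) + (20 - 1))
nu = 17 + 6 + 19
nu = 42

42


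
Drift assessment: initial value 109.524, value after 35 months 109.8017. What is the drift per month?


rate = (v2 - v1) / months
= (109.8017 - 109.524) / 35
= 0.2777 / 35
= 0.0079

0.0079


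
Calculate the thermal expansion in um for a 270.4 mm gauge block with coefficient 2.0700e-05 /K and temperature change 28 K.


dL = L * alpha * dT
= 270.4 * 2.0700e-05 * 28
= 0.1567238 mm
dL_um = 0.1567238 * 1000 = 156.7238 um

156.7238


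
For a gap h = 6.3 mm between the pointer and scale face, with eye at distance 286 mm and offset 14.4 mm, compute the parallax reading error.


error = h * offset / d
= 6.3 * 14.4 / 286
= 0.3172

0.3172


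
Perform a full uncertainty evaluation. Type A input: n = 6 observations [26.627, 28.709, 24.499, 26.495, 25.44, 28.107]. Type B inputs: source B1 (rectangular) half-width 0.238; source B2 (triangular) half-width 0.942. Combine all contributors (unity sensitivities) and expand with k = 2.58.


mean = (26.627 + 28.709 + 24.499 + 26.495 + 25.44 + 28.107) / 6 = 26.64616667
s = sqrt(sum((x - mean)^2)/(n-1)) = 1.5797276
u_A = s / sqrt(n) = 1.5797276 / sqrt(6) = 0.64492109
u_B1 = 0.238 / sqrt(3) = 0.13740936
u_B2 = 0.942 / sqrt(6) = 0.38456989
uc = sqrt(0.64492109^2 + 0.13740936^2 + 0.38456989^2) = 0.76334694
U = k * uc = 2.58 * 0.76334694
U = 1.9694

1.9694


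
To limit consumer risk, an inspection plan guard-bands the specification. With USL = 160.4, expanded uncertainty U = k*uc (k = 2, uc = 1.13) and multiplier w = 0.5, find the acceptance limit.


U = k * uc = 2 * 1.13 = 2.26
guard band g = w * U = 0.5 * 2.26 = 1.13
AL = USL - g = 160.4 - 1.13
AL = 159.2700

159.2700


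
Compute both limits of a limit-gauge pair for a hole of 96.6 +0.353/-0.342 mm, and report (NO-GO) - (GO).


GO = nominal - lower_tol (smallest hole = maximum material condition)
GO = 96.6 - 0.342 = 96.258
NO-GO = nominal + upper_tol (largest hole = least material condition)
NO-GO = 96.6 + 0.353 = 96.953
spread = NO-GO - GO = 96.953 - 96.258 = 0.6950

0.6950
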